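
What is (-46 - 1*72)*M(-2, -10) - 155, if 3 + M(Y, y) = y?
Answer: 1379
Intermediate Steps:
M(Y, y) = -3 + y
(-46 - 1*72)*M(-2, -10) - 155 = (-46 - 1*72)*(-3 - 10) - 155 = (-46 - 72)*(-13) - 155 = -118*(-13) - 155 = 1534 - 155 = 1379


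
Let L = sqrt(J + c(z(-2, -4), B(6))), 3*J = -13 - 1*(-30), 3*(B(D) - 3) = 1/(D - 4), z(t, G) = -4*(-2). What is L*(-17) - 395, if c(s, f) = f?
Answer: -395 - 17*sqrt(318)/6 ≈ -445.53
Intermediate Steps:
z(t, G) = 8
B(D) = 3 + 1/(3*(-4 + D)) (B(D) = 3 + 1/(3*(D - 4)) = 3 + 1/(3*(-4 + D)))
J = 17/3 (J = (-13 - 1*(-30))/3 = (-13 + 30)/3 = (1/3)*17 = 17/3 ≈ 5.6667)
L = sqrt(318)/6 (L = sqrt(17/3 + (-35 + 9*6)/(3*(-4 + 6))) = sqrt(17/3 + (1/3)*(-35 + 54)/2) = sqrt(17/3 + (1/3)*(1/2)*19) = sqrt(17/3 + 19/6) = sqrt(53/6) = sqrt(318)/6 ≈ 2.9721)
L*(-17) - 395 = (sqrt(318)/6)*(-17) - 395 = -17*sqrt(318)/6 - 395 = -395 - 17*sqrt(318)/6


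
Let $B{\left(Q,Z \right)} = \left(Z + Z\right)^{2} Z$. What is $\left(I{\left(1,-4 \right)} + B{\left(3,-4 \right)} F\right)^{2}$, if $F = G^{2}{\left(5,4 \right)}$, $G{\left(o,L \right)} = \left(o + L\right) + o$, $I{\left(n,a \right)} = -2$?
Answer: $2517831684$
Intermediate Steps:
$G{\left(o,L \right)} = L + 2 o$ ($G{\left(o,L \right)} = \left(L + o\right) + o = L + 2 o$)
$B{\left(Q,Z \right)} = 4 Z^{3}$ ($B{\left(Q,Z \right)} = \left(2 Z\right)^{2} Z = 4 Z^{2} Z = 4 Z^{3}$)
$F = 196$ ($F = \left(4 + 2 \cdot 5\right)^{2} = \left(4 + 10\right)^{2} = 14^{2} = 196$)
$\left(I{\left(1,-4 \right)} + B{\left(3,-4 \right)} F\right)^{2} = \left(-2 + 4 \left(-4\right)^{3} \cdot 196\right)^{2} = \left(-2 + 4 \left(-64\right) 196\right)^{2} = \left(-2 - 50176\right)^{2} = \left(-50178\right)^{2} = 2517831684$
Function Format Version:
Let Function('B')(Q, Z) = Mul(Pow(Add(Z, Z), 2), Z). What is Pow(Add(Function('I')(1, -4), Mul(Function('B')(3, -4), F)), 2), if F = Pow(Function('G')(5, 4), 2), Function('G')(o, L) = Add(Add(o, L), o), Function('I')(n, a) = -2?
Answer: 2517831684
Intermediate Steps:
Function('G')(o, L) = Add(L, Mul(2, o)) (Function('G')(o, L) = Add(Add(L, o), o) = Add(L, Mul(2, o)))
Function('B')(Q, Z) = Mul(4, Pow(Z, 3)) (Function('B')(Q, Z) = Mul(Pow(Mul(2, Z), 2), Z) = Mul(Mul(4, Pow(Z, 2)), Z) = Mul(4, Pow(Z, 3)))
F = 196 (F = Pow(Add(4, Mul(2, 5)), 2) = Pow(Add(4, 10), 2) = Pow(14, 2) = 196)
Pow(Add(Function('I')(1, -4), Mul(Function('B')(3, -4), F)), 2) = Pow(Add(-2, Mul(Mul(4, Pow(-4, 3)), 196)), 2) = Pow(Add(-2, Mul(Mul(4, -64), 196)), 2) = Pow(Add(-2, Mul(-256, 196)), 2) = Pow(Add(-2, -50176), 2) = Pow(-50178, 2) = 2517831684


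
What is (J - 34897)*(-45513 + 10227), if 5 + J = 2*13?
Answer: 1230634536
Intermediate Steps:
J = 21 (J = -5 + 2*13 = -5 + 26 = 21)
(J - 34897)*(-45513 + 10227) = (21 - 34897)*(-45513 + 10227) = -34876*(-35286) = 1230634536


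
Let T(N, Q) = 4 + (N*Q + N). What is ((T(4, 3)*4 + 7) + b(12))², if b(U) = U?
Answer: 9801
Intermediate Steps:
T(N, Q) = 4 + N + N*Q (T(N, Q) = 4 + (N + N*Q) = 4 + N + N*Q)
((T(4, 3)*4 + 7) + b(12))² = (((4 + 4 + 4*3)*4 + 7) + 12)² = (((4 + 4 + 12)*4 + 7) + 12)² = ((20*4 + 7) + 12)² = ((80 + 7) + 12)² = (87 + 12)² = 99² = 9801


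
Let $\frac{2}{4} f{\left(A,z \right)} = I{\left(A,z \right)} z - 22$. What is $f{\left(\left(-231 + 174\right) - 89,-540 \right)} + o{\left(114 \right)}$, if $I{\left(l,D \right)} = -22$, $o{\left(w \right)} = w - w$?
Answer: $23716$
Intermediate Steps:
$o{\left(w \right)} = 0$
$f{\left(A,z \right)} = -44 - 44 z$ ($f{\left(A,z \right)} = 2 \left(- 22 z - 22\right) = 2 \left(-22 - 22 z\right) = -44 - 44 z$)
$f{\left(\left(-231 + 174\right) - 89,-540 \right)} + o{\left(114 \right)} = \left(-44 - -23760\right) + 0 = \left(-44 + 23760\right) + 0 = 23716 + 0 = 23716$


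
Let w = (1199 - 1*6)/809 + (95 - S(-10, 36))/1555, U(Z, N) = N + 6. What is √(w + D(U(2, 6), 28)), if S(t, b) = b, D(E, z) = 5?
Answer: √10306527853895/1257995 ≈ 2.5520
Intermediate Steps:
U(Z, N) = 6 + N
w = 1902846/1257995 (w = (1199 - 1*6)/809 + (95 - 1*36)/1555 = (1199 - 6)*(1/809) + (95 - 36)*(1/1555) = 1193*(1/809) + 59*(1/1555) = 1193/809 + 59/1555 = 1902846/1257995 ≈ 1.5126)
√(w + D(U(2, 6), 28)) = √(1902846/1257995 + 5) = √(8192821/1257995) = √10306527853895/1257995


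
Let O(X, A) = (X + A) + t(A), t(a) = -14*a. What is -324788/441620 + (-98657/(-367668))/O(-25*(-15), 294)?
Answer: -102916039766497/139921952956380 ≈ -0.73552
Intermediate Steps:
O(X, A) = X - 13*A (O(X, A) = (X + A) - 14*A = (A + X) - 14*A = X - 13*A)
-324788/441620 + (-98657/(-367668))/O(-25*(-15), 294) = -324788/441620 + (-98657/(-367668))/(-25*(-15) - 13*294) = -324788*1/441620 + (-98657*(-1/367668))/(375 - 3822) = -81197/110405 + (98657/367668)/(-3447) = -81197/110405 + (98657/367668)*(-1/3447) = -81197/110405 - 98657/1267351596 = -102916039766497/139921952956380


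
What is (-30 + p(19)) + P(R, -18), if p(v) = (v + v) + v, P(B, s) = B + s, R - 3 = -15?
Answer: -3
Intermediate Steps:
R = -12 (R = 3 - 15 = -12)
p(v) = 3*v (p(v) = 2*v + v = 3*v)
(-30 + p(19)) + P(R, -18) = (-30 + 3*19) + (-12 - 18) = (-30 + 57) - 30 = 27 - 30 = -3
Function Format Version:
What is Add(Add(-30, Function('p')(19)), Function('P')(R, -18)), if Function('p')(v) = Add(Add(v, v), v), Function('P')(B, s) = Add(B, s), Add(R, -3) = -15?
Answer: -3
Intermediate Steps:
R = -12 (R = Add(3, -15) = -12)
Function('p')(v) = Mul(3, v) (Function('p')(v) = Add(Mul(2, v), v) = Mul(3, v))
Add(Add(-30, Function('p')(19)), Function('P')(R, -18)) = Add(Add(-30, Mul(3, 19)), Add(-12, -18)) = Add(Add(-30, 57), -30) = Add(27, -30) = -3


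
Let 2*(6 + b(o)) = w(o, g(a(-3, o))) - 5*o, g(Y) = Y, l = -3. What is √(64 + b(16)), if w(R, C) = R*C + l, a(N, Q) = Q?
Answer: 17*√2/2 ≈ 12.021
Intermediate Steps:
w(R, C) = -3 + C*R (w(R, C) = R*C - 3 = C*R - 3 = -3 + C*R)
b(o) = -15/2 + o²/2 - 5*o/2 (b(o) = -6 + ((-3 + o*o) - 5*o)/2 = -6 + ((-3 + o²) - 5*o)/2 = -6 + (-3 + o² - 5*o)/2 = -6 + (-3/2 + o²/2 - 5*o/2) = -15/2 + o²/2 - 5*o/2)
√(64 + b(16)) = √(64 + (-15/2 + (½)*16² - 5/2*16)) = √(64 + (-15/2 + (½)*256 - 40)) = √(64 + (-15/2 + 128 - 40)) = √(64 + 161/2) = √(289/2) = 17*√2/2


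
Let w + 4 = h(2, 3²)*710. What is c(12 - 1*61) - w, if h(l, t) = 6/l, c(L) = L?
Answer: -2175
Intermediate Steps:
w = 2126 (w = -4 + (6/2)*710 = -4 + (6*(½))*710 = -4 + 3*710 = -4 + 2130 = 2126)
c(12 - 1*61) - w = (12 - 1*61) - 1*2126 = (12 - 61) - 2126 = -49 - 2126 = -2175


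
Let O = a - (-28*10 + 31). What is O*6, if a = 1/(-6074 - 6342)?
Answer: 9274749/6208 ≈ 1494.0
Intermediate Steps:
a = -1/12416 (a = 1/(-12416) = -1/12416 ≈ -8.0541e-5)
O = 3091583/12416 (O = -1/12416 - (-28*10 + 31) = -1/12416 - (-280 + 31) = -1/12416 - 1*(-249) = -1/12416 + 249 = 3091583/12416 ≈ 249.00)
O*6 = (3091583/12416)*6 = 9274749/6208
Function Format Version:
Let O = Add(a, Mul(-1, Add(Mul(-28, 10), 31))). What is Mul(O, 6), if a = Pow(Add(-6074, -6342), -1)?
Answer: Rational(9274749, 6208) ≈ 1494.0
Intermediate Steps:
a = Rational(-1, 12416) (a = Pow(-12416, -1) = Rational(-1, 12416) ≈ -8.0541e-5)
O = Rational(3091583, 12416) (O = Add(Rational(-1, 12416), Mul(-1, Add(Mul(-28, 10), 31))) = Add(Rational(-1, 12416), Mul(-1, Add(-280, 31))) = Add(Rational(-1, 12416), Mul(-1, -249)) = Add(Rational(-1, 12416), 249) = Rational(3091583, 12416) ≈ 249.00)
Mul(O, 6) = Mul(Rational(3091583, 12416), 6) = Rational(9274749, 6208)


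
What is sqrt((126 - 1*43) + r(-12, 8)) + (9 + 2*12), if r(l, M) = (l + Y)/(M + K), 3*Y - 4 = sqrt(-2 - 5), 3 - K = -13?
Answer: 33 + sqrt(11888 + 2*I*sqrt(7))/12 ≈ 42.086 + 0.0020222*I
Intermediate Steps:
K = 16 (K = 3 - 1*(-13) = 3 + 13 = 16)
Y = 4/3 + I*sqrt(7)/3 (Y = 4/3 + sqrt(-2 - 5)/3 = 4/3 + sqrt(-7)/3 = 4/3 + (I*sqrt(7))/3 = 4/3 + I*sqrt(7)/3 ≈ 1.3333 + 0.88192*I)
r(l, M) = (4/3 + l + I*sqrt(7)/3)/(16 + M) (r(l, M) = (l + (4/3 + I*sqrt(7)/3))/(M + 16) = (4/3 + l + I*sqrt(7)/3)/(16 + M))
sqrt((126 - 1*43) + r(-12, 8)) + (9 + 2*12) = sqrt((126 - 1*43) + (4 + 3*(-12) + I*sqrt(7))/(3*(16 + 8))) + (9 + 2*12) = sqrt((126 - 43) + (1/3)*(4 - 36 + I*sqrt(7))/24) + (9 + 24) = sqrt(83 + (1/3)*(1/24)*(-32 + I*sqrt(7))) + 33 = sqrt(83 + (-4/9 + I*sqrt(7)/72)) + 33 = sqrt(743/9 + I*sqrt(7)/72) + 33 = 33 + sqrt(743/9 + I*sqrt(7)/72)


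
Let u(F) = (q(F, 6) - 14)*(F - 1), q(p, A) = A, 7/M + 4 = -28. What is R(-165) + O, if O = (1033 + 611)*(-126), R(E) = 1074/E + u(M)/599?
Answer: -27298291943/131780 ≈ -2.0715e+5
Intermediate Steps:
M = -7/32 (M = 7/(-4 - 28) = 7/(-32) = 7*(-1/32) = -7/32 ≈ -0.21875)
u(F) = 8 - 8*F (u(F) = (6 - 14)*(F - 1) = -8*(-1 + F) = 8 - 8*F)
R(E) = 39/2396 + 1074/E (R(E) = 1074/E + (8 - 8*(-7/32))/599 = 1074/E + (8 + 7/4)*(1/599) = 1074/E + (39/4)*(1/599) = 1074/E + 39/2396 = 39/2396 + 1074/E)
O = -207144 (O = 1644*(-126) = -207144)
R(-165) + O = (39/2396 + 1074/(-165)) - 207144 = (39/2396 + 1074*(-1/165)) - 207144 = (39/2396 - 358/55) - 207144 = -855623/131780 - 207144 = -27298291943/131780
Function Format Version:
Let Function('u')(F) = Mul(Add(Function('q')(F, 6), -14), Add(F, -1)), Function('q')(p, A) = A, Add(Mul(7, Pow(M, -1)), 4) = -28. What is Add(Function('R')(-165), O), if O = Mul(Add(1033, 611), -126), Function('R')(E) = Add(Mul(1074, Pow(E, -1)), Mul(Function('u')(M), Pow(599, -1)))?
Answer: Rational(-27298291943, 131780) ≈ -2.0715e+5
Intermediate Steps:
M = Rational(-7, 32) (M = Mul(7, Pow(Add(-4, -28), -1)) = Mul(7, Pow(-32, -1)) = Mul(7, Rational(-1, 32)) = Rational(-7, 32) ≈ -0.21875)
Function('u')(F) = Add(8, Mul(-8, F)) (Function('u')(F) = Mul(Add(6, -14), Add(F, -1)) = Mul(-8, Add(-1, F)) = Add(8, Mul(-8, F)))
Function('R')(E) = Add(Rational(39, 2396), Mul(1074, Pow(E, -1))) (Function('R')(E) = Add(Mul(1074, Pow(E, -1)), Mul(Add(8, Mul(-8, Rational(-7, 32))), Pow(599, -1))) = Add(Mul(1074, Pow(E, -1)), Mul(Add(8, Rational(7, 4)), Rational(1, 599))) = Add(Mul(1074, Pow(E, -1)), Mul(Rational(39, 4), Rational(1, 599))) = Add(Mul(1074, Pow(E, -1)), Rational(39, 2396)) = Add(Rational(39, 2396), Mul(1074, Pow(E, -1))))
O = -207144 (O = Mul(1644, -126) = -207144)
Add(Function('R')(-165), O) = Add(Add(Rational(39, 2396), Mul(1074, Pow(-165, -1))), -207144) = Add(Add(Rational(39, 2396), Mul(1074, Rational(-1, 165))), -207144) = Add(Add(Rational(39, 2396), Rational(-358, 55)), -207144) = Add(Rational(-855623, 131780), -207144) = Rational(-27298291943, 131780)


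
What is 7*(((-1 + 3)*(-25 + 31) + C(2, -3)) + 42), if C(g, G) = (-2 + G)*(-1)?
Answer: 413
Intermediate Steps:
C(g, G) = 2 - G
7*(((-1 + 3)*(-25 + 31) + C(2, -3)) + 42) = 7*(((-1 + 3)*(-25 + 31) + (2 - 1*(-3))) + 42) = 7*((2*6 + (2 + 3)) + 42) = 7*((12 + 5) + 42) = 7*(17 + 42) = 7*59 = 413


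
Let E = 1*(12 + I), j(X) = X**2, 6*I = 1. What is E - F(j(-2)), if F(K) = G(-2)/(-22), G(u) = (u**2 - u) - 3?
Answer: 406/33 ≈ 12.303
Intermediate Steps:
I = 1/6 (I = (1/6)*1 = 1/6 ≈ 0.16667)
G(u) = -3 + u**2 - u
E = 73/6 (E = 1*(12 + 1/6) = 1*(73/6) = 73/6 ≈ 12.167)
F(K) = -3/22 (F(K) = (-3 + (-2)**2 - 1*(-2))/(-22) = (-3 + 4 + 2)*(-1/22) = 3*(-1/22) = -3/22)
E - F(j(-2)) = 73/6 - 1*(-3/22) = 73/6 + 3/22 = 406/33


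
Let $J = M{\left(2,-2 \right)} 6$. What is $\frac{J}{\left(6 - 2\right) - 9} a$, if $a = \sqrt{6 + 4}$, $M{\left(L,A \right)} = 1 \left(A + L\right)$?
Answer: $0$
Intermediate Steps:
$M{\left(L,A \right)} = A + L$
$a = \sqrt{10} \approx 3.1623$
$J = 0$ ($J = \left(-2 + 2\right) 6 = 0 \cdot 6 = 0$)
$\frac{J}{\left(6 - 2\right) - 9} a = \frac{0}{\left(6 - 2\right) - 9} \sqrt{10} = \frac{0}{4 - 9} \sqrt{10} = \frac{0}{-5} \sqrt{10} = 0 \left(- \frac{1}{5}\right) \sqrt{10} = 0 \sqrt{10} = 0$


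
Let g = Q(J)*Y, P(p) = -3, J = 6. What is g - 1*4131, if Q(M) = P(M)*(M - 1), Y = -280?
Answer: 69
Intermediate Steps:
Q(M) = 3 - 3*M (Q(M) = -3*(M - 1) = -3*(-1 + M) = 3 - 3*M)
g = 4200 (g = (3 - 3*6)*(-280) = (3 - 18)*(-280) = -15*(-280) = 4200)
g - 1*4131 = 4200 - 1*4131 = 4200 - 4131 = 69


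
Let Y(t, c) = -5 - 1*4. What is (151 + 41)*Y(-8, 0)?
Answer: -1728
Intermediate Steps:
Y(t, c) = -9 (Y(t, c) = -5 - 4 = -9)
(151 + 41)*Y(-8, 0) = (151 + 41)*(-9) = 192*(-9) = -1728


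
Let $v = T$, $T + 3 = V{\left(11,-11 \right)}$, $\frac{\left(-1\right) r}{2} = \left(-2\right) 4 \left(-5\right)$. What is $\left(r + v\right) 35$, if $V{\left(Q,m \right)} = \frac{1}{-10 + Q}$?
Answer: $-2870$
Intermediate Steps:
$r = -80$ ($r = - 2 \left(-2\right) 4 \left(-5\right) = - 2 \left(\left(-8\right) \left(-5\right)\right) = \left(-2\right) 40 = -80$)
$T = -2$ ($T = -3 + \frac{1}{-10 + 11} = -3 + 1^{-1} = -3 + 1 = -2$)
$v = -2$
$\left(r + v\right) 35 = \left(-80 - 2\right) 35 = \left(-82\right) 35 = -2870$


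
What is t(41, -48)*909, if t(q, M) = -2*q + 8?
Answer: -67266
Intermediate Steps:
t(q, M) = 8 - 2*q
t(41, -48)*909 = (8 - 2*41)*909 = (8 - 82)*909 = -74*909 = -67266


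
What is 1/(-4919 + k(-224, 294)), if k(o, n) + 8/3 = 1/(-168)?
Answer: -168/826841 ≈ -0.00020318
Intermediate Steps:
k(o, n) = -449/168 (k(o, n) = -8/3 + 1/(-168) = -8/3 - 1/168 = -449/168)
1/(-4919 + k(-224, 294)) = 1/(-4919 - 449/168) = 1/(-826841/168) = -168/826841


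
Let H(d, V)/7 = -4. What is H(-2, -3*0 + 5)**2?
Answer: 784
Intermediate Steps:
H(d, V) = -28 (H(d, V) = 7*(-4) = -28)
H(-2, -3*0 + 5)**2 = (-28)**2 = 784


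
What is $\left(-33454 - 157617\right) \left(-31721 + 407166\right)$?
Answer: $-71736651595$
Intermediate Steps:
$\left(-33454 - 157617\right) \left(-31721 + 407166\right) = \left(-33454 - 157617\right) 375445 = \left(-191071\right) 375445 = -71736651595$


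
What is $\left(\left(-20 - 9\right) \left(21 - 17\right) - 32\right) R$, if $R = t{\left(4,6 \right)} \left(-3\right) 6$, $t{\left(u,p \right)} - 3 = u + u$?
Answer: $29304$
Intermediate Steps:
$t{\left(u,p \right)} = 3 + 2 u$ ($t{\left(u,p \right)} = 3 + \left(u + u\right) = 3 + 2 u$)
$R = -198$ ($R = \left(3 + 2 \cdot 4\right) \left(-3\right) 6 = \left(3 + 8\right) \left(-3\right) 6 = 11 \left(-3\right) 6 = \left(-33\right) 6 = -198$)
$\left(\left(-20 - 9\right) \left(21 - 17\right) - 32\right) R = \left(\left(-20 - 9\right) \left(21 - 17\right) - 32\right) \left(-198\right) = \left(\left(-29\right) 4 - 32\right) \left(-198\right) = \left(-116 - 32\right) \left(-198\right) = \left(-148\right) \left(-198\right) = 29304$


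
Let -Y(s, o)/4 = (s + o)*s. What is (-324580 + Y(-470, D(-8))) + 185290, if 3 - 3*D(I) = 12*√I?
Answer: -1021010 - 15040*I*√2 ≈ -1.021e+6 - 21270.0*I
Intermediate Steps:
D(I) = 1 - 4*√I
Y(s, o) = -4*s*(o + s) (Y(s, o) = -4*(s + o)*s = -4*(o + s)*s = -4*s*(o + s))
(-324580 + Y(-470, D(-8))) + 185290 = (-324580 - 4*(-470)*((1 - 8*I*√2) - 470)) + 185290 = (-324580 - 4*(-470)*(-469 - 8*I*√2)) + 185290 = (-324580 + (-881720 - 15040*I*√2)) + 185290 = (-1206300 - 15040*I*√2) + 185290 = -1021010 - 15040*I*√2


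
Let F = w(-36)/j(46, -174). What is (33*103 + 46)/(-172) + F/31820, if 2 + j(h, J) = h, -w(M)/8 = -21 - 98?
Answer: -7010337/350020 ≈ -20.028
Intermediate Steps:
w(M) = 952 (w(M) = -8*(-21 - 98) = -8*(-119) = 952)
j(h, J) = -2 + h
F = 238/11 (F = 952/(-2 + 46) = 952/44 = 952*(1/44) = 238/11 ≈ 21.636)
(33*103 + 46)/(-172) + F/31820 = (33*103 + 46)/(-172) + (238/11)/31820 = (3399 + 46)*(-1/172) + (238/11)*(1/31820) = 3445*(-1/172) + 119/175010 = -3445/172 + 119/175010 = -7010337/350020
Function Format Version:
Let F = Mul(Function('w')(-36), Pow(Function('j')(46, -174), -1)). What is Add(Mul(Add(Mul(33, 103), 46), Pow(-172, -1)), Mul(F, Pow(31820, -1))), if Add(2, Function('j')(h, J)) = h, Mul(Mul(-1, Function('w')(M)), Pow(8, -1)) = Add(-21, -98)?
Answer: Rational(-7010337, 350020) ≈ -20.028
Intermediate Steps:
Function('w')(M) = 952 (Function('w')(M) = Mul(-8, Add(-21, -98)) = Mul(-8, -119) = 952)
Function('j')(h, J) = Add(-2, h)
F = Rational(238, 11) (F = Mul(952, Pow(Add(-2, 46), -1)) = Mul(952, Pow(44, -1)) = Mul(952, Rational(1, 44)) = Rational(238, 11) ≈ 21.636)
Add(Mul(Add(Mul(33, 103), 46), Pow(-172, -1)), Mul(F, Pow(31820, -1))) = Add(Mul(Add(Mul(33, 103), 46), Pow(-172, -1)), Mul(Rational(238, 11), Pow(31820, -1))) = Add(Mul(Add(3399, 46), Rational(-1, 172)), Mul(Rational(238, 11), Rational(1, 31820))) = Add(Mul(3445, Rational(-1, 172)), Rational(119, 175010)) = Add(Rational(-3445, 172), Rational(119, 175010)) = Rational(-7010337, 350020)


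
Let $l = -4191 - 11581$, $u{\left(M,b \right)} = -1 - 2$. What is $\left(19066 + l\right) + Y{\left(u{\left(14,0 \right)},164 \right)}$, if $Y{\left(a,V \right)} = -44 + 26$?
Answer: $3276$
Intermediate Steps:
$u{\left(M,b \right)} = -3$ ($u{\left(M,b \right)} = -1 - 2 = -3$)
$l = -15772$ ($l = -4191 - 11581 = -15772$)
$Y{\left(a,V \right)} = -18$
$\left(19066 + l\right) + Y{\left(u{\left(14,0 \right)},164 \right)} = \left(19066 - 15772\right) - 18 = 3294 - 18 = 3276$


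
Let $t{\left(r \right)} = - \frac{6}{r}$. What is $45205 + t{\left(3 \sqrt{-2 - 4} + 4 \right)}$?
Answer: $\frac{1582163}{35} + \frac{9 i \sqrt{6}}{35} \approx 45205.0 + 0.62987 i$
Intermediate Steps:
$45205 + t{\left(3 \sqrt{-2 - 4} + 4 \right)} = 45205 - \frac{6}{3 \sqrt{-2 - 4} + 4} = 45205 - \frac{6}{3 \sqrt{-6} + 4} = 45205 - \frac{6}{3 i \sqrt{6} + 4} = 45205 - \frac{6}{4 + 3 i \sqrt{6}}$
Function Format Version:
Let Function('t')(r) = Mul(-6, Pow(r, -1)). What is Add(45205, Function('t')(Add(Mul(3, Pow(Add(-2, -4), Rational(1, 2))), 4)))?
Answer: Add(Rational(1582163, 35), Mul(Rational(9, 35), I, Pow(6, Rational(1, 2)))) ≈ Add(45205., Mul(0.62987, I))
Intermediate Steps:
Add(45205, Function('t')(Add(Mul(3, Pow(Add(-2, -4), Rational(1, 2))), 4))) = Add(45205, Mul(-6, Pow(Add(Mul(3, Pow(Add(-2, -4), Rational(1, 2))), 4), -1))) = Add(45205, Mul(-6, Pow(Add(Mul(3, Pow(-6, Rational(1, 2))), 4), -1))) = Add(45205, Mul(-6, Pow(Add(Mul(3, Mul(I, Pow(6, Rational(1, 2)))), 4), -1))) = Add(45205, Mul(-6, Pow(Add(Mul(3, I, Pow(6, Rational(1, 2))), 4), -1))) = Add(45205, Mul(-6, Pow(Add(4, Mul(3, I, Pow(6, Rational(1, 2)))), -1)))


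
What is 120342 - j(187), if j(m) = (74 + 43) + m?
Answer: 120038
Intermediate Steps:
j(m) = 117 + m
120342 - j(187) = 120342 - (117 + 187) = 120342 - 1*304 = 120342 - 304 = 120038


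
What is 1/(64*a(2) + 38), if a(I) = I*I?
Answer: 1/294 ≈ 0.0034014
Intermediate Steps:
a(I) = I²
1/(64*a(2) + 38) = 1/(64*2² + 38) = 1/(64*4 + 38) = 1/(256 + 38) = 1/294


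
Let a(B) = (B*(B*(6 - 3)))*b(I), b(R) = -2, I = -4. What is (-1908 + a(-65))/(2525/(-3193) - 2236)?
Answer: 29011598/2380691 ≈ 12.186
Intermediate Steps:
a(B) = -6*B² (a(B) = (B*(B*(6 - 3)))*(-2) = (B*(B*3))*(-2) = (B*(3*B))*(-2) = (3*B²)*(-2) = -6*B²)
(-1908 + a(-65))/(2525/(-3193) - 2236) = (-1908 - 6*(-65)²)/(2525/(-3193) - 2236) = (-1908 - 6*4225)/(2525*(-1/3193) - 2236) = (-1908 - 25350)/(-2525/3193 - 2236) = -27258/(-7142073/3193) = -27258*(-3193/7142073) = 29011598/2380691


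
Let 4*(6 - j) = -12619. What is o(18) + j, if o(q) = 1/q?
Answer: 113789/36 ≈ 3160.8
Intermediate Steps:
j = 12643/4 (j = 6 - ¼*(-12619) = 6 + 12619/4 = 12643/4 ≈ 3160.8)
o(18) + j = 1/18 + 12643/4 = 113789/36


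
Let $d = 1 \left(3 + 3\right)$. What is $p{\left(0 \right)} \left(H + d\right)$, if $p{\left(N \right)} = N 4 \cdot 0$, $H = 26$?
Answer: $0$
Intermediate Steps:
$p{\left(N \right)} = 0$ ($p{\left(N \right)} = 4 N 0 = 0$)
$d = 6$ ($d = 1 \cdot 6 = 6$)
$p{\left(0 \right)} \left(H + d\right) = 0 \left(26 + 6\right) = 0 \cdot 32 = 0$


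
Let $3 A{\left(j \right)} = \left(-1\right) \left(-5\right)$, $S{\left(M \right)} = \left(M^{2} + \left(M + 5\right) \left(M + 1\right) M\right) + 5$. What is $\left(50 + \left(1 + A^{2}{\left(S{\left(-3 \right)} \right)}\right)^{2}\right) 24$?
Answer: $\frac{41648}{27} \approx 1542.5$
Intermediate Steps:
$S{\left(M \right)} = 5 + M^{2} + M \left(1 + M\right) \left(5 + M\right)$ ($S{\left(M \right)} = \left(M^{2} + \left(5 + M\right) \left(1 + M\right) M\right) + 5 = \left(M^{2} + \left(1 + M\right) \left(5 + M\right) M\right) + 5 = \left(M^{2} + M \left(1 + M\right) \left(5 + M\right)\right) + 5 = 5 + M^{2} + M \left(1 + M\right) \left(5 + M\right)$)
$A{\left(j \right)} = \frac{5}{3}$ ($A{\left(j \right)} = \frac{\left(-1\right) \left(-5\right)}{3} = \frac{1}{3} \cdot 5 = \frac{5}{3}$)
$\left(50 + \left(1 + A^{2}{\left(S{\left(-3 \right)} \right)}\right)^{2}\right) 24 = \left(50 + \left(1 + \left(\frac{5}{3}\right)^{2}\right)^{2}\right) 24 = \left(50 + \left(1 + \frac{25}{9}\right)^{2}\right) 24 = \left(50 + \left(\frac{34}{9}\right)^{2}\right) 24 = \left(50 + \frac{1156}{81}\right) 24 = \frac{5206}{81} \cdot 24 = \frac{41648}{27}$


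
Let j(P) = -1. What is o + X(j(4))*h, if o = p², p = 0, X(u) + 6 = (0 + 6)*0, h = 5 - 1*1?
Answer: -24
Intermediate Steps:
h = 4 (h = 5 - 1 = 4)
X(u) = -6 (X(u) = -6 + (0 + 6)*0 = -6 + 6*0 = -6 + 0 = -6)
o = 0 (o = 0² = 0)
o + X(j(4))*h = 0 - 6*4 = 0 - 24 = -24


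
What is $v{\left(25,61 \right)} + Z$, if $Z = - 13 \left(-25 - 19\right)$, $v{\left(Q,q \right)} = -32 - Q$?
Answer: $515$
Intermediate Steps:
$Z = 572$ ($Z = \left(-13\right) \left(-44\right) = 572$)
$v{\left(25,61 \right)} + Z = \left(-32 - 25\right) + 572 = -57 + 572 = 515$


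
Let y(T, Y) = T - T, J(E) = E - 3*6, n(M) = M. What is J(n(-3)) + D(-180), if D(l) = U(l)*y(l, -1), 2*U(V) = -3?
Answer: -21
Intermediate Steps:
U(V) = -3/2 (U(V) = (1/2)*(-3) = -3/2)
J(E) = -18 + E (J(E) = E - 18 = -18 + E)
y(T, Y) = 0
D(l) = 0 (D(l) = -3/2*0 = 0)
J(n(-3)) + D(-180) = (-18 - 3) + 0 = -21 + 0 = -21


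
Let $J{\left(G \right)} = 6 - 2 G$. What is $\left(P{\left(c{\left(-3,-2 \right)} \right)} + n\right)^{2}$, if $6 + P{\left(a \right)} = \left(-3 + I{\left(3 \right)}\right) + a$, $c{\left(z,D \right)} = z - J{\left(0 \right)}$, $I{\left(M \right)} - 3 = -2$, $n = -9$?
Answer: $676$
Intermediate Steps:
$I{\left(M \right)} = 1$ ($I{\left(M \right)} = 3 - 2 = 1$)
$c{\left(z,D \right)} = -6 + z$ ($c{\left(z,D \right)} = z - \left(6 - 0\right) = z - \left(6 + 0\right) = z - 6 = -6 + z$)
$P{\left(a \right)} = -8 + a$ ($P{\left(a \right)} = -6 + \left(\left(-3 + 1\right) + a\right) = -6 + \left(-2 + a\right) = -8 + a$)
$\left(P{\left(c{\left(-3,-2 \right)} \right)} + n\right)^{2} = \left(\left(-8 - 9\right) - 9\right)^{2} = \left(-17 - 9\right)^{2} = \left(-26\right)^{2} = 676$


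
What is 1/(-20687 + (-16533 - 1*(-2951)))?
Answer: -1/34269 ≈ -2.9181e-5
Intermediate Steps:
1/(-20687 + (-16533 - 1*(-2951))) = 1/(-20687 + (-16533 + 2951)) = 1/(-20687 - 13582) = 1/(-34269) = -1/34269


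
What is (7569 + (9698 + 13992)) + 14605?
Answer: 45864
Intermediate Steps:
(7569 + (9698 + 13992)) + 14605 = (7569 + 23690) + 14605 = 31259 + 14605 = 45864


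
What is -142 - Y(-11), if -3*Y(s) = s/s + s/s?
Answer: -424/3 ≈ -141.33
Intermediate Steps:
Y(s) = -⅔ (Y(s) = -(s/s + s/s)/3 = -(1 + 1)/3 = -⅓*2 = -⅔)
-142 - Y(-11) = -142 - 1*(-⅔) = -142 + ⅔ = -424/3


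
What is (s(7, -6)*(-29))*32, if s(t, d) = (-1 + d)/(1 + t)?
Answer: 812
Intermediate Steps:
s(t, d) = (-1 + d)/(1 + t)
(s(7, -6)*(-29))*32 = (((-1 - 6)/(1 + 7))*(-29))*32 = ((-7/8)*(-29))*32 = (((1/8)*(-7))*(-29))*32 = -7/8*(-29)*32 = (203/8)*32 = 812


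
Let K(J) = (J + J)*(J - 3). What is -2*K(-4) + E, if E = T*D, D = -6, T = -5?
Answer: -82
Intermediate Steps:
K(J) = 2*J*(-3 + J) (K(J) = (2*J)*(-3 + J) = 2*J*(-3 + J))
E = 30 (E = -5*(-6) = 30)
-2*K(-4) + E = -4*(-4)*(-3 - 4) + 30 = -4*(-4)*(-7) + 30 = -2*56 + 30 = -112 + 30 = -82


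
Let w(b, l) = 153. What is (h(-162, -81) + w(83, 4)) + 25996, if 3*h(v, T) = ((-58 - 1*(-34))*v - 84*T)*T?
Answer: -262535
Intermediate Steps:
h(v, T) = T*(-84*T - 24*v)/3 (h(v, T) = (((-58 - 1*(-34))*v - 84*T)*T)/3 = (((-58 + 34)*v - 84*T)*T)/3 = ((-24*v - 84*T)*T)/3 = ((-84*T - 24*v)*T)/3 = (T*(-84*T - 24*v))/3 = T*(-84*T - 24*v)/3)
(h(-162, -81) + w(83, 4)) + 25996 = (-4*(-81)*(2*(-162) + 7*(-81)) + 153) + 25996 = (-4*(-81)*(-324 - 567) + 153) + 25996 = (-4*(-81)*(-891) + 153) + 25996 = (-288684 + 153) + 25996 = -288531 + 25996 = -262535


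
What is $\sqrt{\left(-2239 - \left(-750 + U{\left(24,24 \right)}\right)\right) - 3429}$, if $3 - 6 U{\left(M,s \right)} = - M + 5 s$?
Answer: $\frac{i \sqrt{19610}}{2} \approx 70.018 i$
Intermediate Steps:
$U{\left(M,s \right)} = \frac{1}{2} - \frac{5 s}{6} + \frac{M}{6}$ ($U{\left(M,s \right)} = \frac{1}{2} - \frac{- M + 5 s}{6} = \frac{1}{2} + \left(- \frac{5 s}{6} + \frac{M}{6}\right) = \frac{1}{2} - \frac{5 s}{6} + \frac{M}{6}$)
$\sqrt{\left(-2239 - \left(-750 + U{\left(24,24 \right)}\right)\right) - 3429} = \sqrt{\left(-2239 + \left(750 - \left(\frac{1}{2} - 20 + \frac{1}{6} \cdot 24\right)\right)\right) - 3429} = \sqrt{\left(-2239 + \left(750 - \left(\frac{1}{2} - 20 + 4\right)\right)\right) - 3429} = \sqrt{\left(-2239 + \left(750 - - \frac{31}{2}\right)\right) - 3429} = \sqrt{\left(-2239 + \left(750 + \frac{31}{2}\right)\right) - 3429} = \sqrt{\left(-2239 + \frac{1531}{2}\right) - 3429} = \sqrt{- \frac{2947}{2} - 3429} = \sqrt{- \frac{9805}{2}} = \frac{i \sqrt{19610}}{2}$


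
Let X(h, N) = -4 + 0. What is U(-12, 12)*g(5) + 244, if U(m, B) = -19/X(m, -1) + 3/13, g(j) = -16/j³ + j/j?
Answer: 1614231/6500 ≈ 248.34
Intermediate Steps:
X(h, N) = -4
g(j) = 1 - 16/j³ (g(j) = -16/j³ + 1 = 1 - 16/j³)
U(m, B) = 259/52 (U(m, B) = -19/(-4) + 3/13 = -19*(-¼) + 3*(1/13) = 19/4 + 3/13 = 259/52)
U(-12, 12)*g(5) + 244 = 259*(1 - 16/5³)/52 + 244 = 259*(1 - 16*1/125)/52 + 244 = 259*(1 - 16/125)/52 + 244 = (259/52)*(109/125) + 244 = 28231/6500 + 244 = 1614231/6500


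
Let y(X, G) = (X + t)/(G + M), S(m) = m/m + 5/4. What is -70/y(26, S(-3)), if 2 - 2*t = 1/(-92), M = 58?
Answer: -776020/4969 ≈ -156.17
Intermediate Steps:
S(m) = 9/4 (S(m) = 1 + 5*(1/4) = 1 + 5/4 = 9/4)
t = 185/184 (t = 1 - 1/2/(-92) = 1 - 1/2*(-1/92) = 1 + 1/184 = 185/184 ≈ 1.0054)
y(X, G) = (185/184 + X)/(58 + G) (y(X, G) = (X + 185/184)/(G + 58) = (185/184 + X)/(58 + G))
-70/y(26, S(-3)) = -70/((185/184 + 26)/(58 + 9/4)) = -70/((4969/184)/(241/4)) = -70/((4/241)*(4969/184)) = -70/(4969/11086) = (11086/4969)*(-70) = -776020/4969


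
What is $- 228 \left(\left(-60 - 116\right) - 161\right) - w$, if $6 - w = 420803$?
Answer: $497633$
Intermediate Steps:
$w = -420797$ ($w = 6 - 420803 = -420797$)
$- 228 \left(\left(-60 - 116\right) - 161\right) - w = - 228 \left(\left(-60 - 116\right) - 161\right) - -420797 = - 228 \left(-176 - 161\right) + 420797 = \left(-228\right) \left(-337\right) + 420797 = 76836 + 420797 = 497633$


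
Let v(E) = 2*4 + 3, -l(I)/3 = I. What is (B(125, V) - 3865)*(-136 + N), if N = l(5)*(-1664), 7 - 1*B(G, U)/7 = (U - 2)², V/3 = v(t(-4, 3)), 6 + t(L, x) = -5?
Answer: -261719432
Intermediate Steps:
t(L, x) = -11 (t(L, x) = -6 - 5 = -11)
l(I) = -3*I
v(E) = 11 (v(E) = 8 + 3 = 11)
V = 33 (V = 3*11 = 33)
B(G, U) = 49 - 7*(-2 + U)² (B(G, U) = 49 - 7*(U - 2)² = 49 - 7*(-2 + U)²)
N = 24960 (N = -3*5*(-1664) = -15*(-1664) = 24960)
(B(125, V) - 3865)*(-136 + N) = ((49 - 7*(-2 + 33)²) - 3865)*(-136 + 24960) = ((49 - 7*31²) - 3865)*24824 = ((49 - 7*961) - 3865)*24824 = ((49 - 6727) - 3865)*24824 = (-6678 - 3865)*24824 = -10543*24824 = -261719432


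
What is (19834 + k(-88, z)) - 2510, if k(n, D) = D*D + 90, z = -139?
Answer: 36735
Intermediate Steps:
k(n, D) = 90 + D**2 (k(n, D) = D**2 + 90 = 90 + D**2)
(19834 + k(-88, z)) - 2510 = (19834 + (90 + (-139)**2)) - 2510 = (19834 + (90 + 19321)) - 2510 = (19834 + 19411) - 2510 = 39245 - 2510 = 36735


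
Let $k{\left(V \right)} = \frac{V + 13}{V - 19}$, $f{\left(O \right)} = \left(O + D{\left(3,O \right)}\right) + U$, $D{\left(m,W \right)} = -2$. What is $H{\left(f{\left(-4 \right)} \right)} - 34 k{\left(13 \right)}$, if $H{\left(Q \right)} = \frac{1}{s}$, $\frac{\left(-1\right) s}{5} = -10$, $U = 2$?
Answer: $\frac{22103}{150} \approx 147.35$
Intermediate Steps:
$s = 50$ ($s = \left(-5\right) \left(-10\right) = 50$)
$f{\left(O \right)} = O$ ($f{\left(O \right)} = \left(O - 2\right) + 2 = \left(-2 + O\right) + 2 = O$)
$k{\left(V \right)} = \frac{13 + V}{-19 + V}$
$H{\left(Q \right)} = \frac{1}{50}$
$H{\left(f{\left(-4 \right)} \right)} - 34 k{\left(13 \right)} = \frac{1}{50} - 34 \frac{13 + 13}{-19 + 13} = \frac{1}{50} - 34 \frac{1}{-6} \cdot 26 = \frac{1}{50} - 34 \left(\left(- \frac{1}{6}\right) 26\right) = \frac{1}{50} - - \frac{442}{3} = \frac{1}{50} + \frac{442}{3} = \frac{22103}{150}$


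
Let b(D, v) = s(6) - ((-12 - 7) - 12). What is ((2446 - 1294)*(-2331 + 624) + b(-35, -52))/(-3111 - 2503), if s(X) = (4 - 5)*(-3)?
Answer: 983215/2807 ≈ 350.27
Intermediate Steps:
s(X) = 3 (s(X) = -1*(-3) = 3)
b(D, v) = 34 (b(D, v) = 3 - ((-12 - 7) - 12) = 3 - (-19 - 12) = 3 - 1*(-31) = 3 + 31 = 34)
((2446 - 1294)*(-2331 + 624) + b(-35, -52))/(-3111 - 2503) = ((2446 - 1294)*(-2331 + 624) + 34)/(-3111 - 2503) = (1152*(-1707) + 34)/(-5614) = (-1966464 + 34)*(-1/5614) = -1966430*(-1/5614) = 983215/2807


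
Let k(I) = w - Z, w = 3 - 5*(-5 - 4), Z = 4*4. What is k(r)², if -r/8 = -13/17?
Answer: 1024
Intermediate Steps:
r = 104/17 (r = -(-104)/17 = -8*(-13/17) = 104/17 ≈ 6.1176)
Z = 16
w = 48 (w = 3 - 5*(-9) = 3 + 45 = 48)
k(I) = 32 (k(I) = 48 - 1*16 = 48 - 16 = 32)
k(r)² = 32² = 1024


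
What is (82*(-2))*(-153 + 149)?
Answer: 656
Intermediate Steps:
(82*(-2))*(-153 + 149) = -164*(-4) = 656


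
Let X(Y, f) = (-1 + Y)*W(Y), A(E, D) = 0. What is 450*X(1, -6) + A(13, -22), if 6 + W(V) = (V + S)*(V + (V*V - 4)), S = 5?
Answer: 0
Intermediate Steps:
W(V) = -6 + (5 + V)*(-4 + V + V²) (W(V) = -6 + (V + 5)*(V + (V*V - 4)) = -6 + (5 + V)*(V + (V² - 4)) = -6 + (5 + V)*(V + (-4 + V²)) = -6 + (5 + V)*(-4 + V + V²))
X(Y, f) = (-1 + Y)*(-26 + Y + Y³ + 6*Y²)
450*X(1, -6) + A(13, -22) = 450*((-1 + 1)*(-26 + 1 + 1³ + 6*1²)) + 0 = 450*(0*(-26 + 1 + 1 + 6*1)) + 0 = 450*(0*(-26 + 1 + 1 + 6)) + 0 = 450*(0*(-18)) + 0 = 450*0 + 0 = 0 + 0 = 0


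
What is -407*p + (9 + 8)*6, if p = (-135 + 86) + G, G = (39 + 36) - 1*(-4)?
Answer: -12108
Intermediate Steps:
G = 79 (G = 75 + 4 = 79)
p = 30 (p = (-135 + 86) + 79 = -49 + 79 = 30)
-407*p + (9 + 8)*6 = -407*30 + (9 + 8)*6 = -12210 + 17*6 = -12210 + 102 = -12108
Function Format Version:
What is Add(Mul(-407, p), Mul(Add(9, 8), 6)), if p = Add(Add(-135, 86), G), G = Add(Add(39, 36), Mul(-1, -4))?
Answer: -12108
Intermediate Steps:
G = 79 (G = Add(75, 4) = 79)
p = 30 (p = Add(Add(-135, 86), 79) = Add(-49, 79) = 30)
Add(Mul(-407, p), Mul(Add(9, 8), 6)) = Add(Mul(-407, 30), Mul(Add(9, 8), 6)) = Add(-12210, Mul(17, 6)) = Add(-12210, 102) = -12108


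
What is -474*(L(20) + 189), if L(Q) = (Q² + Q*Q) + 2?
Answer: -469734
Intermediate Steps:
L(Q) = 2 + 2*Q² (L(Q) = (Q² + Q²) + 2 = 2*Q² + 2 = 2 + 2*Q²)
-474*(L(20) + 189) = -474*((2 + 2*20²) + 189) = -474*((2 + 2*400) + 189) = -474*((2 + 800) + 189) = -474*(802 + 189) = -474*991 = -469734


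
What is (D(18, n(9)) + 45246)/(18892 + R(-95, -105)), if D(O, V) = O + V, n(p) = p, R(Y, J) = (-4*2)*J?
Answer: 45273/19732 ≈ 2.2944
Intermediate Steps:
R(Y, J) = -8*J
(D(18, n(9)) + 45246)/(18892 + R(-95, -105)) = ((18 + 9) + 45246)/(18892 - 8*(-105)) = (27 + 45246)/(18892 + 840) = 45273/19732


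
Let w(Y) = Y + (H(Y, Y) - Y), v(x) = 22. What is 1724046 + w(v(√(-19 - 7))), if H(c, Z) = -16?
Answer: 1724030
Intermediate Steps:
w(Y) = -16 (w(Y) = Y + (-16 - Y) = -16)
1724046 + w(v(√(-19 - 7))) = 1724046 - 16 = 1724030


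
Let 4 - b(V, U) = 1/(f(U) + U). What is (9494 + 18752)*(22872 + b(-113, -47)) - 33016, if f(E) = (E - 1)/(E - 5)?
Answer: 387027732718/599 ≈ 6.4612e+8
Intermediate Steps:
f(E) = (-1 + E)/(-5 + E)
b(V, U) = 4 - 1/(U + (-1 + U)/(-5 + U)) (b(V, U) = 4 - 1/((-1 + U)/(-5 + U) + U) = 4 - 1/(U + (-1 + U)/(-5 + U)))
(9494 + 18752)*(22872 + b(-113, -47)) - 33016 = (9494 + 18752)*(22872 + (1 - 17*(-47) + 4*(-47)²)/(-1 + (-47)² - 4*(-47))) - 33016 = 28246*(22872 + (1 + 799 + 4*2209)/(-1 + 2209 + 188)) - 33016 = 28246*(22872 + (1 + 799 + 8836)/2396) - 33016 = 28246*(22872 + (1/2396)*9636) - 33016 = 28246*(22872 + 2409/599) - 33016 = 28246*(13702737/599) - 33016 = 387047509302/599 - 33016 = 387027732718/599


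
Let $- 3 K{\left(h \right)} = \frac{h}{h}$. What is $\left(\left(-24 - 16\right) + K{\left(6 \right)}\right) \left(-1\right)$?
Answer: $\frac{121}{3} \approx 40.333$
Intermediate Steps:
$K{\left(h \right)} = - \frac{1}{3}$ ($K{\left(h \right)} = - \frac{h \frac{1}{h}}{3} = \left(- \frac{1}{3}\right) 1 = - \frac{1}{3}$)
$\left(\left(-24 - 16\right) + K{\left(6 \right)}\right) \left(-1\right) = \left(\left(-24 - 16\right) - \frac{1}{3}\right) \left(-1\right) = \left(-40 - \frac{1}{3}\right) \left(-1\right) = \left(- \frac{121}{3}\right) \left(-1\right) = \frac{121}{3}$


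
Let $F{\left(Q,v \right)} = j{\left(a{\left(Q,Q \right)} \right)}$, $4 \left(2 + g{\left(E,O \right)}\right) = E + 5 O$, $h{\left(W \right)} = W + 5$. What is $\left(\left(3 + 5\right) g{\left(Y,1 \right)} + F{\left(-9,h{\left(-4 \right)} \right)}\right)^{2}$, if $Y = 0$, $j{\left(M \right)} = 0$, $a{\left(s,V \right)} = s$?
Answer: $36$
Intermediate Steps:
$h{\left(W \right)} = 5 + W$
$g{\left(E,O \right)} = -2 + \frac{E}{4} + \frac{5 O}{4}$ ($g{\left(E,O \right)} = -2 + \frac{E + 5 O}{4} = -2 + \left(\frac{E}{4} + \frac{5 O}{4}\right) = -2 + \frac{E}{4} + \frac{5 O}{4}$)
$F{\left(Q,v \right)} = 0$
$\left(\left(3 + 5\right) g{\left(Y,1 \right)} + F{\left(-9,h{\left(-4 \right)} \right)}\right)^{2} = \left(\left(3 + 5\right) \left(-2 + \frac{1}{4} \cdot 0 + \frac{5}{4} \cdot 1\right) + 0\right)^{2} = \left(8 \left(-2 + 0 + \frac{5}{4}\right) + 0\right)^{2} = \left(8 \left(- \frac{3}{4}\right) + 0\right)^{2} = \left(-6 + 0\right)^{2} = \left(-6\right)^{2} = 36$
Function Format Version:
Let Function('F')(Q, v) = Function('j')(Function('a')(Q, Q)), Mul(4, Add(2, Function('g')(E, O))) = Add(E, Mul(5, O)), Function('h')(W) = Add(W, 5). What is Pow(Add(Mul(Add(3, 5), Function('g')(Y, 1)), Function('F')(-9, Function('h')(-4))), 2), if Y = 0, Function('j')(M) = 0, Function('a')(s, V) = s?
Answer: 36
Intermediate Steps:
Function('h')(W) = Add(5, W)
Function('g')(E, O) = Add(-2, Mul(Rational(1, 4), E), Mul(Rational(5, 4), O)) (Function('g')(E, O) = Add(-2, Mul(Rational(1, 4), Add(E, Mul(5, O)))) = Add(-2, Add(Mul(Rational(1, 4), E), Mul(Rational(5, 4), O))) = Add(-2, Mul(Rational(1, 4), E), Mul(Rational(5, 4), O)))
Function('F')(Q, v) = 0
Pow(Add(Mul(Add(3, 5), Function('g')(Y, 1)), Function('F')(-9, Function('h')(-4))), 2) = Pow(Add(Mul(Add(3, 5), Add(-2, Mul(Rational(1, 4), 0), Mul(Rational(5, 4), 1))), 0), 2) = Pow(Add(Mul(8, Add(-2, 0, Rational(5, 4))), 0), 2) = Pow(Add(Mul(8, Rational(-3, 4)), 0), 2) = Pow(Add(-6, 0), 2) = Pow(-6, 2) = 36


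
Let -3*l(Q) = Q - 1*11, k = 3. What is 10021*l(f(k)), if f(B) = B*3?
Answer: 20042/3 ≈ 6680.7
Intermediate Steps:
f(B) = 3*B
l(Q) = 11/3 - Q/3 (l(Q) = -(Q - 1*11)/3 = -(Q - 11)/3 = -(-11 + Q)/3 = 11/3 - Q/3)
10021*l(f(k)) = 10021*(11/3 - 3) = 10021*(2/3) = 20042/3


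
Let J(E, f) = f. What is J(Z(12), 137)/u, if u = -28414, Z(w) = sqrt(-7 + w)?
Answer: -137/28414 ≈ -0.0048216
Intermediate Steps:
J(Z(12), 137)/u = 137/(-28414) = 137*(-1/28414) = -137/28414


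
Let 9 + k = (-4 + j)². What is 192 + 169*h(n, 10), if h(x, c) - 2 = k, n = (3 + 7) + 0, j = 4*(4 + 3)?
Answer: 96353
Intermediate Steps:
j = 28 (j = 4*7 = 28)
n = 10 (n = 10 + 0 = 10)
k = 567 (k = -9 + (-4 + 28)² = -9 + 24² = -9 + 576 = 567)
h(x, c) = 569 (h(x, c) = 2 + 567 = 569)
192 + 169*h(n, 10) = 192 + 169*569 = 192 + 96161 = 96353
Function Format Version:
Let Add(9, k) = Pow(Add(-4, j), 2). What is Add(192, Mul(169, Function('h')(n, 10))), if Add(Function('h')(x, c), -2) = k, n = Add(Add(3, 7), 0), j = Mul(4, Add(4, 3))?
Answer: 96353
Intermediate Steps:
j = 28 (j = Mul(4, 7) = 28)
n = 10 (n = Add(10, 0) = 10)
k = 567 (k = Add(-9, Pow(Add(-4, 28), 2)) = Add(-9, Pow(24, 2)) = Add(-9, 576) = 567)
Function('h')(x, c) = 569 (Function('h')(x, c) = Add(2, 567) = 569)
Add(192, Mul(169, Function('h')(n, 10))) = Add(192, Mul(169, 569)) = Add(192, 96161) = 96353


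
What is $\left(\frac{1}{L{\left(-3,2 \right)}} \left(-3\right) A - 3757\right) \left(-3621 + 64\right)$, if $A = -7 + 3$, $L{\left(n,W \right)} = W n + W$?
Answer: $13374320$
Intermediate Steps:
$L{\left(n,W \right)} = W + W n$
$A = -4$
$\left(\frac{1}{L{\left(-3,2 \right)}} \left(-3\right) A - 3757\right) \left(-3621 + 64\right) = \left(\frac{1}{2 \left(1 - 3\right)} \left(-3\right) \left(-4\right) - 3757\right) \left(-3621 + 64\right) = \left(\frac{1}{2 \left(-2\right)} \left(-3\right) \left(-4\right) - 3757\right) \left(-3557\right) = \left(\frac{1}{-4} \left(-3\right) \left(-4\right) - 3757\right) \left(-3557\right) = \left(\left(- \frac{1}{4}\right) \left(-3\right) \left(-4\right) - 3757\right) \left(-3557\right) = \left(\frac{3}{4} \left(-4\right) - 3757\right) \left(-3557\right) = \left(-3 - 3757\right) \left(-3557\right) = \left(-3760\right) \left(-3557\right) = 13374320$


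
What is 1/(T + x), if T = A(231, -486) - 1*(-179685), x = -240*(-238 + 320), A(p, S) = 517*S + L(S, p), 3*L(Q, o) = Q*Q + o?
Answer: -1/12448 ≈ -8.0334e-5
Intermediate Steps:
L(Q, o) = o/3 + Q²/3 (L(Q, o) = (Q*Q + o)/3 = (Q² + o)/3 = (o + Q²)/3 = o/3 + Q²/3)
A(p, S) = 517*S + p/3 + S²/3 (A(p, S) = 517*S + (p/3 + S²/3) = 517*S + p/3 + S²/3)
x = -19680 (x = -240*82 = -19680)
T = 7232 (T = (517*(-486) + (⅓)*231 + (⅓)*(-486)²) - 1*(-179685) = (-251262 + 77 + (⅓)*236196) + 179685 = (-251262 + 77 + 78732) + 179685 = -172453 + 179685 = 7232)
1/(T + x) = 1/(7232 - 19680) = 1/(-12448) = -1/12448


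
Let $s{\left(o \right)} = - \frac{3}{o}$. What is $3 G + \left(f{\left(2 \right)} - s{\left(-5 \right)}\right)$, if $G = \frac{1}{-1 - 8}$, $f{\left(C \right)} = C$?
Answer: $\frac{16}{15} \approx 1.0667$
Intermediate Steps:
$G = - \frac{1}{9}$ ($G = \frac{1}{-9} = - \frac{1}{9} \approx -0.11111$)
$3 G + \left(f{\left(2 \right)} - s{\left(-5 \right)}\right) = 3 \left(- \frac{1}{9}\right) + \left(2 - - \frac{3}{-5}\right) = - \frac{1}{3} + \left(2 - \left(-3\right) \left(- \frac{1}{5}\right)\right) = - \frac{1}{3} + \left(2 - \frac{3}{5}\right) = - \frac{1}{3} + \frac{7}{5} = \frac{16}{15}$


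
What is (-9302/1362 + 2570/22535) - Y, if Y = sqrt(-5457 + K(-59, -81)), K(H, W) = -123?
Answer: -20612023/3069267 - 6*I*sqrt(155) ≈ -6.7156 - 74.699*I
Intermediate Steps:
Y = 6*I*sqrt(155) (Y = sqrt(-5457 - 123) = sqrt(-5580) = 6*I*sqrt(155) ≈ 74.699*I)
(-9302/1362 + 2570/22535) - Y = (-9302/1362 + 2570/22535) - 6*I*sqrt(155) = (-9302*1/1362 + 2570*(1/22535)) - 6*I*sqrt(155) = (-4651/681 + 514/4507) - 6*I*sqrt(155) = -20612023/3069267 - 6*I*sqrt(155)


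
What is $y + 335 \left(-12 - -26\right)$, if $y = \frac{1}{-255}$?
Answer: $\frac{1195949}{255} \approx 4690.0$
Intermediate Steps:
$y = - \frac{1}{255} \approx -0.0039216$
$y + 335 \left(-12 - -26\right) = - \frac{1}{255} + 335 \left(-12 - -26\right) = - \frac{1}{255} + 335 \left(-12 + 26\right) = - \frac{1}{255} + 335 \cdot 14 = - \frac{1}{255} + 4690 = \frac{1195949}{255}$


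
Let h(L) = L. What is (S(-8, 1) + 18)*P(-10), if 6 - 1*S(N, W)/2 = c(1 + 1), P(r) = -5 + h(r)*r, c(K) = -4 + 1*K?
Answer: 3230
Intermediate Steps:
c(K) = -4 + K
P(r) = -5 + r² (P(r) = -5 + r*r = -5 + r²)
S(N, W) = 16 (S(N, W) = 12 - 2*(-4 + (1 + 1)) = 12 - 2*(-4 + 2) = 12 - 2*(-2) = 12 + 4 = 16)
(S(-8, 1) + 18)*P(-10) = (16 + 18)*(-5 + (-10)²) = 34*(-5 + 100) = 34*95 = 3230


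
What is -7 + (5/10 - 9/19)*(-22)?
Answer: -144/19 ≈ -7.5789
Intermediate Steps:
-7 + (5/10 - 9/19)*(-22) = -7 + (5*(⅒) - 9*1/19)*(-22) = -7 + (½ - 9/19)*(-22) = -7 + (1/38)*(-22) = -7 - 11/19 = -144/19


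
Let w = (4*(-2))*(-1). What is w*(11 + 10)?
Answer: 168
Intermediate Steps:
w = 8 (w = -8*(-1) = 8)
w*(11 + 10) = 8*(11 + 10) = 8*21 = 168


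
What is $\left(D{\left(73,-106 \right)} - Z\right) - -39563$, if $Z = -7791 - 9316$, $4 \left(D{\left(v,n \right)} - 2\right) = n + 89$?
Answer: $\frac{226671}{4} \approx 56668.0$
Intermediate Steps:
$D{\left(v,n \right)} = \frac{97}{4} + \frac{n}{4}$ ($D{\left(v,n \right)} = 2 + \frac{n + 89}{4} = 2 + \frac{89 + n}{4} = 2 + \left(\frac{89}{4} + \frac{n}{4}\right) = \frac{97}{4} + \frac{n}{4}$)
$Z = -17107$ ($Z = -7791 - 9316 = -17107$)
$\left(D{\left(73,-106 \right)} - Z\right) - -39563 = \left(\left(\frac{97}{4} + \frac{1}{4} \left(-106\right)\right) - -17107\right) - -39563 = \left(\left(\frac{97}{4} - \frac{53}{2}\right) + 17107\right) + 39563 = \left(- \frac{9}{4} + 17107\right) + 39563 = \frac{68419}{4} + 39563 = \frac{226671}{4}$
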